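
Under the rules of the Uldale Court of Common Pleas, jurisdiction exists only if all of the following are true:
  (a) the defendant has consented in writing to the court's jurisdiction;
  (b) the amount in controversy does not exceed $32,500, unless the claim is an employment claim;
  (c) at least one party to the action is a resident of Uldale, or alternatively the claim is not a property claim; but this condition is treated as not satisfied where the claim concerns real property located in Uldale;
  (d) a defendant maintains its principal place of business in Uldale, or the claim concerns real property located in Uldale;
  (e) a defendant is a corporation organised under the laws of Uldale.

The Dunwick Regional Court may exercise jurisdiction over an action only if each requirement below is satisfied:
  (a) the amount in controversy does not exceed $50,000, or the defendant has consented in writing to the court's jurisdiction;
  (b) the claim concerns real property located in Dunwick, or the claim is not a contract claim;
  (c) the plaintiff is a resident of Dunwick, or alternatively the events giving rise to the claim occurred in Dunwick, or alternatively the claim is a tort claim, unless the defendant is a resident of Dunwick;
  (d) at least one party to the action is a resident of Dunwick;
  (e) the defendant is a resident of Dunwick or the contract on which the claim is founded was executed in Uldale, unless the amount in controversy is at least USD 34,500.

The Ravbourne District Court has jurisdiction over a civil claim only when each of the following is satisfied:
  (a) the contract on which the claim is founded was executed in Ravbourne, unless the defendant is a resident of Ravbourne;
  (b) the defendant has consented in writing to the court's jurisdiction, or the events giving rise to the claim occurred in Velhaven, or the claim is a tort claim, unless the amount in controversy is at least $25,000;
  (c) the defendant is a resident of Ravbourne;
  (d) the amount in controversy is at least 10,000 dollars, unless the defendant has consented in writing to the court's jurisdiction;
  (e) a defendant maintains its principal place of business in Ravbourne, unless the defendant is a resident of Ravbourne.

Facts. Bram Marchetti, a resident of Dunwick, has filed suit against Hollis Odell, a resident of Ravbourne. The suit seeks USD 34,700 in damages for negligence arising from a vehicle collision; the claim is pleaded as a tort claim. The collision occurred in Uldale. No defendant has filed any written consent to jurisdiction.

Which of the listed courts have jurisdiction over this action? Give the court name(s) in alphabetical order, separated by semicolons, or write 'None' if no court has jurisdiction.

the Dunwick Regional Court; the Ravbourne District Court

The Uldale Court of Common Pleas:
  (a) No such written consent has been filed. Not satisfied.
  (b) The amount in controversy is USD 34,700, above the $32,500 ceiling. The proviso offers no rescue either, since the claim is a tort claim, not an employment claim. Not met.
  (c) The claim is a tort claim, not a property claim, so this disjunct is met. And the carve-out is inapplicable — the claim does not concern real property. Met.
  (d) No defendant is a corporation; the claim does not concern real property — no alternative holds. Fails.
  (e) No defendant is a corporation. Not met.
  → The court lacks jurisdiction.
The Dunwick Regional Court:
  (a) The amount in controversy is 34,700 dollars, within the 50,000 dollars ceiling, so one alternative holds. Condition met.
  (b) The claim is a tort claim, not a contract claim, which satisfies one of the alternatives. Condition met.
  (c) The plaintiff resides in Dunwick — that alternative is enough. Met.
  (d) Bram Marchetti resides in Dunwick. Condition met.
  (e) The defendant resides in Ravbourne, not Dunwick; no contract (and hence no place of execution) is alleged — none of the alternatives is met. However, the amount in controversy is 34,700 dollars, which meets the $34,500 floor, so the 'unless' proviso supplies this condition. Met.
  → Jurisdiction lies.
The Ravbourne District Court:
  (a) No contract (and hence no place of execution) is alleged. However, the defendant resides in Ravbourne, so the 'unless' proviso supplies this condition. Satisfied.
  (b) The claim is a tort claim, so one alternative holds. Condition met.
  (c) The defendant resides in Ravbourne. Condition met.
  (d) The amount in controversy is 34,700 dollars, which meets the $10,000 floor. Met.
  (e) No defendant is a corporation. However, the defendant resides in Ravbourne, so the 'unless' proviso supplies this condition. Condition met.
  → Jurisdiction lies.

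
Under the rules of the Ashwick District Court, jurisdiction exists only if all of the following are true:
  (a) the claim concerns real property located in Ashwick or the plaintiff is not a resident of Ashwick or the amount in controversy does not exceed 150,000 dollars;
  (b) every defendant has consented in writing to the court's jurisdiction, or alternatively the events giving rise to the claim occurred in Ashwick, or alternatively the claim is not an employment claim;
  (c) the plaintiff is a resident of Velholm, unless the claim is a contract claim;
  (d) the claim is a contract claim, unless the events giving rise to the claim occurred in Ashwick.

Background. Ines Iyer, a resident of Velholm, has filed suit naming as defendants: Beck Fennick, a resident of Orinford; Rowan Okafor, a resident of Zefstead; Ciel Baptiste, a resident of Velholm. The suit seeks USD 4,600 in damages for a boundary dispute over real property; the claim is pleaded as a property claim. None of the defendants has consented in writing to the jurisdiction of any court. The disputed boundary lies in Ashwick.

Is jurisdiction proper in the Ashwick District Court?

Yes

The Ashwick District Court:
  (a) The property lies in Ashwick, which satisfies one of the alternatives. Condition met.
  (b) The operative events occurred in Ashwick, so this disjunct is met. Condition met.
  (c) The plaintiff resides in Velholm. Met.
  (d) The claim is a property claim, not a contract claim. However, the operative events occurred in Ashwick, so the 'unless' proviso supplies this condition. Satisfied.
  → All conditions met; jurisdiction exists.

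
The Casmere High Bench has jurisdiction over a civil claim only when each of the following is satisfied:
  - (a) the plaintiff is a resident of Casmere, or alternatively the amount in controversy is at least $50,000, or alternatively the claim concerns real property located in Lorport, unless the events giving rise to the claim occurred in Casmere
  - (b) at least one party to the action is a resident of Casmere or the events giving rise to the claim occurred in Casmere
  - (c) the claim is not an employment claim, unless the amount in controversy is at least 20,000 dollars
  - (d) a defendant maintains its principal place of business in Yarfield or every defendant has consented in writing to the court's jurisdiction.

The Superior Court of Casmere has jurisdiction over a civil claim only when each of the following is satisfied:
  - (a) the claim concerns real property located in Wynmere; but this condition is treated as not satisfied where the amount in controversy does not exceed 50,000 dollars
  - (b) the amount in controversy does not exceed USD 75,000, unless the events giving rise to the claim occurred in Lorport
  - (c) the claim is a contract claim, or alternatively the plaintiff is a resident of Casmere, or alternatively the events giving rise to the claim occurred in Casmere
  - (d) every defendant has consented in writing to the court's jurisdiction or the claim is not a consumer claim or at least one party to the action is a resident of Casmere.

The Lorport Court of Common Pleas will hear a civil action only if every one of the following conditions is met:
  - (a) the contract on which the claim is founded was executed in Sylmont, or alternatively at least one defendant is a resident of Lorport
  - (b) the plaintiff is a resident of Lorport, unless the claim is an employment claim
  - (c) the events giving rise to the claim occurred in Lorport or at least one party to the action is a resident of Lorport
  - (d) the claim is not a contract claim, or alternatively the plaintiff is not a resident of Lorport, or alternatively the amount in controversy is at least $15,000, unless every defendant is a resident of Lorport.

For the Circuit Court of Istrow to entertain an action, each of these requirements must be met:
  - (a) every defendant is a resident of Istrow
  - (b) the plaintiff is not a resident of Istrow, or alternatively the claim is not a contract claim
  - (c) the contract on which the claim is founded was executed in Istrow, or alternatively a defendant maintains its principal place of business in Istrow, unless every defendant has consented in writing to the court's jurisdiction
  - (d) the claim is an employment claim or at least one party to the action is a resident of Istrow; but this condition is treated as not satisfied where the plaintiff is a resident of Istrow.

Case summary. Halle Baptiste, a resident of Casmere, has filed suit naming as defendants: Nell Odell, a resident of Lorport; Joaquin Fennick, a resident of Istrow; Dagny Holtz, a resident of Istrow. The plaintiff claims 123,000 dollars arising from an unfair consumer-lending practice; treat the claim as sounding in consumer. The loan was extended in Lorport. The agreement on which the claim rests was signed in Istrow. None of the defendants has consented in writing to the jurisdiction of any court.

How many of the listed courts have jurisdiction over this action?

The Casmere High Bench:
  (a) The plaintiff resides in Casmere, which satisfies one of the alternatives. Satisfied.
  (b) Halle Baptiste resides in Casmere, so one alternative holds. Met.
  (c) The claim is a consumer claim, not an employment claim. Met.
  (d) No defendant is a corporation; no such written consent has been filed — none of the alternatives is met. Not met.
  → No jurisdiction.
The Superior Court of Casmere:
  (a) The claim does not concern real property. Fails.
  (b) The amount in controversy is $123,000, above the $75,000 ceiling. But the operative events occurred in Lorport, and the 'unless' clause therefore excuses the requirement. Condition met.
  (c) The plaintiff resides in Casmere, so one alternative holds. Condition met.
  (d) Halle Baptiste resides in Casmere, which satisfies one of the alternatives. Met.
  → At least one condition fails; no jurisdiction.
The Lorport Court of Common Pleas:
  (a) Nell Odell resides in Lorport, so one alternative holds. Condition met.
  (b) The plaintiff resides in Casmere, not Lorport. Nor does the 'unless' clause help: the claim is a consumer claim, not an employment claim. Not satisfied.
  (c) The operative events occurred in Lorport, which satisfies one of the alternatives. Satisfied.
  (d) The claim is a consumer claim, not a contract claim, so this disjunct is met. Condition met.
  → No jurisdiction.
The Circuit Court of Istrow:
  (a) The defendants reside as follows — Nell Odell in Lorport, Joaquin Fennick in Istrow, Dagny Holtz in Istrow — not all in Istrow. Not satisfied.
  (b) The plaintiff resides in Casmere, which is not Istrow, which satisfies one of the alternatives. Condition met.
  (c) The contract was executed in Istrow, so one alternative holds. Condition met.
  (d) Joaquin Fennick resides in Istrow — that alternative is enough. And the carve-out is inapplicable — the plaintiff resides in Casmere, not Istrow. Satisfied.
  → At least one condition fails; no jurisdiction.
No court satisfies all of its conditions.

0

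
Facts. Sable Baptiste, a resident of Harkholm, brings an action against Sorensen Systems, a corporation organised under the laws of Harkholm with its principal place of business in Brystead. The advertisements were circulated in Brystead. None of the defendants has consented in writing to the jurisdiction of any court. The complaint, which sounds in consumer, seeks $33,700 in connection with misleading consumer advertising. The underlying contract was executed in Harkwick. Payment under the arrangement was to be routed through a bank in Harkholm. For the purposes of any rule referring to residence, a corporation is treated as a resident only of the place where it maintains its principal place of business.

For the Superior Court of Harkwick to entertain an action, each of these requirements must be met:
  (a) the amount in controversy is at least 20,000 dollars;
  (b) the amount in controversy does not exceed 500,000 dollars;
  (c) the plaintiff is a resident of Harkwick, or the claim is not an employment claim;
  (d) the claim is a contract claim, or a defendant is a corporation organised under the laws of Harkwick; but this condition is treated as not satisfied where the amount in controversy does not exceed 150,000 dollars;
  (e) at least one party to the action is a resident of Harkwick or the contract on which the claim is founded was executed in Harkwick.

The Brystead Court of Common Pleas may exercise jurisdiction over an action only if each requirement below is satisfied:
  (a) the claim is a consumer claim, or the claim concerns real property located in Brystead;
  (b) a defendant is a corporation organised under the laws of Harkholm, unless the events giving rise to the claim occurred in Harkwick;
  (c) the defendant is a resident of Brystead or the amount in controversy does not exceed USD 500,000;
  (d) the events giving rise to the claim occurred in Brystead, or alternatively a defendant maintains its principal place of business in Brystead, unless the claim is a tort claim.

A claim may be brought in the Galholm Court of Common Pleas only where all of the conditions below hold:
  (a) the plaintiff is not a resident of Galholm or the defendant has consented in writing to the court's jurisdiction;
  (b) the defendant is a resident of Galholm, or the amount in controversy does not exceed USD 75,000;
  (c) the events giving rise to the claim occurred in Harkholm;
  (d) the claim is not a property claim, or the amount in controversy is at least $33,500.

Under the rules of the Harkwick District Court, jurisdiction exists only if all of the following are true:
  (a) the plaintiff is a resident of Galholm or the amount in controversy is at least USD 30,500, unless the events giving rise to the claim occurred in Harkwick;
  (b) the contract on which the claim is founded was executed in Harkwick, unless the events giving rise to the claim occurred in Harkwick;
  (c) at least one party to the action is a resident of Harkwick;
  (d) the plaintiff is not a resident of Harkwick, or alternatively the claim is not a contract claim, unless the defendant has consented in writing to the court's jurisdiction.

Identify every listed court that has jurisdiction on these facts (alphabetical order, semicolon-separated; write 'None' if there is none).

the Brystead Court of Common Pleas

The Superior Court of Harkwick:
  (a) The amount in controversy is $33,700, which meets the $20,000 floor. Condition met.
  (b) The amount in controversy is USD 33,700, within the 500,000 dollars ceiling. Satisfied.
  (c) The claim is a consumer claim, not an employment claim, so one alternative holds. Met.
  (d) The claim is a consumer claim, not a contract claim; the corporate defendant(s) are organised in Harkholm, not Harkwick — no alternative holds. Not met.
  (e) The contract was executed in Harkwick, so this disjunct is met. Met.
  → Not every requirement is met — no jurisdiction.
The Brystead Court of Common Pleas:
  (a) The claim is a consumer claim, so one alternative holds. Condition met.
  (b) Sorensen Systems is organised under the laws of Harkholm. Met.
  (c) The defendant resides in Brystead, so this disjunct is met. Condition met.
  (d) The operative events occurred in Brystead, which satisfies one of the alternatives. Satisfied.
  → The court has jurisdiction.
The Galholm Court of Common Pleas:
  (a) The plaintiff resides in Harkholm, which is not Galholm, so this disjunct is met. Condition met.
  (b) The amount in controversy is 33,700 dollars, within the $75,000 ceiling — that alternative is enough. Satisfied.
  (c) The operative events occurred in Brystead, not Harkholm. Fails.
  (d) The claim is a consumer claim, not a property claim — that alternative is enough. Satisfied.
  → No jurisdiction.
The Harkwick District Court:
  (a) The amount in controversy is $33,700, which meets the $30,500 floor — that alternative is enough. Condition met.
  (b) The contract was executed in Harkwick. Met.
  (c) No party resides in Harkwick. Not met.
  (d) The plaintiff resides in Harkholm, which is not Harkwick, so one alternative holds. Condition met.
  → The court lacks jurisdiction.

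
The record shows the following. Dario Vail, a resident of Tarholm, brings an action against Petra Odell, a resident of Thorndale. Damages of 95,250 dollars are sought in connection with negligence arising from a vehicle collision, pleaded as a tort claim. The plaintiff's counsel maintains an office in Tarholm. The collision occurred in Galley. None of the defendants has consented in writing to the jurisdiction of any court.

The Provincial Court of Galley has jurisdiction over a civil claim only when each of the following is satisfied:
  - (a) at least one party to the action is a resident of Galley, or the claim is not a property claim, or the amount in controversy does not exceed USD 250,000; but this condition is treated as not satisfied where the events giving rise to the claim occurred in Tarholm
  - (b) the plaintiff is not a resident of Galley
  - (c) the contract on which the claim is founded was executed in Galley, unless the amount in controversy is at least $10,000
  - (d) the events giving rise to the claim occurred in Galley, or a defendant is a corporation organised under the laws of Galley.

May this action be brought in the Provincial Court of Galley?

The Provincial Court of Galley:
  (a) The claim is a tort claim, not a property claim, so this disjunct is met. The carve-out does not apply: the operative events occurred in Galley, not Tarholm. Condition met.
  (b) The plaintiff resides in Tarholm, which is not Galley. Met.
  (c) No contract (and hence no place of execution) is alleged. But the amount in controversy is 95,250 dollars, which meets the 10,000 dollars floor, and the 'unless' clause therefore excuses the requirement. Condition met.
  (d) The operative events occurred in Galley — that alternative is enough. Satisfied.
  → The court has jurisdiction.

Yes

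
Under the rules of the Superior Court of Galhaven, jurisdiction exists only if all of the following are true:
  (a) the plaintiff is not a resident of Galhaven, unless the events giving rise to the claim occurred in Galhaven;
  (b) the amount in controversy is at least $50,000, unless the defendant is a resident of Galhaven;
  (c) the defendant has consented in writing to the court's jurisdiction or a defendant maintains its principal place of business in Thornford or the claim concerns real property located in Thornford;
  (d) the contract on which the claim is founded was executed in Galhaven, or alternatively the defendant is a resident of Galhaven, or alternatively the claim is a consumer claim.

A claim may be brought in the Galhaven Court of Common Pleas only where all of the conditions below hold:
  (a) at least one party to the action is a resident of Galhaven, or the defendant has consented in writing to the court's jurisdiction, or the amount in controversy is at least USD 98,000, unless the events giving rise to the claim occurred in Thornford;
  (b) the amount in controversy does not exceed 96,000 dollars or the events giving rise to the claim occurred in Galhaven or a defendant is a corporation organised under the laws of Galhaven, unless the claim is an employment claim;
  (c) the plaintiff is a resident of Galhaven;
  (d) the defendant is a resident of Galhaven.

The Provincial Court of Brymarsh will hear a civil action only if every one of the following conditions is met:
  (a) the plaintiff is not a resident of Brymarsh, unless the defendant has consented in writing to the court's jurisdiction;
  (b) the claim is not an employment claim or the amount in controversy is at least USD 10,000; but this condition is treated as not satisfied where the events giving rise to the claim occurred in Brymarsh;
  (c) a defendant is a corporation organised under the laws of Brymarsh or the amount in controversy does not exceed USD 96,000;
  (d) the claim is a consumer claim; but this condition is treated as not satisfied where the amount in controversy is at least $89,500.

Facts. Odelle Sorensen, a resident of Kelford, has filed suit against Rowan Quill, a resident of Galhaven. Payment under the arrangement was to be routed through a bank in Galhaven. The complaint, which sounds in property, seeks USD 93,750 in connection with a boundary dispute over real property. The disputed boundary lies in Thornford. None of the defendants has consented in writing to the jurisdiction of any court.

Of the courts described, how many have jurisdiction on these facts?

The Superior Court of Galhaven:
  (a) The plaintiff resides in Kelford, which is not Galhaven. Condition met.
  (b) The amount in controversy is USD 93,750, which meets the 50,000 dollars floor. Met.
  (c) The property lies in Thornford, which satisfies one of the alternatives. Condition met.
  (d) The defendant resides in Galhaven, which satisfies one of the alternatives. Met.
  → Every requirement is satisfied — jurisdiction.
The Galhaven Court of Common Pleas:
  (a) Rowan Quill resides in Galhaven, which satisfies one of the alternatives. Met.
  (b) The amount in controversy is USD 93,750, within the $96,000 ceiling, which satisfies one of the alternatives. Met.
  (c) The plaintiff resides in Kelford, not Galhaven. Not satisfied.
  (d) The defendant resides in Galhaven. Satisfied.
  → At least one condition fails; no jurisdiction.
The Provincial Court of Brymarsh:
  (a) The plaintiff resides in Kelford, which is not Brymarsh. Met.
  (b) The claim is a property claim, not an employment claim, so one alternative holds. The carve-out does not apply: the operative events occurred in Thornford, not Brymarsh. Satisfied.
  (c) The amount in controversy is USD 93,750, within the $96,000 ceiling, so this disjunct is met. Satisfied.
  (d) The claim is a property claim, not a consumer claim. Fails.
  → Not every requirement is met — no jurisdiction.
Courts with jurisdiction: the Superior Court of Galhaven — 1 in total.

1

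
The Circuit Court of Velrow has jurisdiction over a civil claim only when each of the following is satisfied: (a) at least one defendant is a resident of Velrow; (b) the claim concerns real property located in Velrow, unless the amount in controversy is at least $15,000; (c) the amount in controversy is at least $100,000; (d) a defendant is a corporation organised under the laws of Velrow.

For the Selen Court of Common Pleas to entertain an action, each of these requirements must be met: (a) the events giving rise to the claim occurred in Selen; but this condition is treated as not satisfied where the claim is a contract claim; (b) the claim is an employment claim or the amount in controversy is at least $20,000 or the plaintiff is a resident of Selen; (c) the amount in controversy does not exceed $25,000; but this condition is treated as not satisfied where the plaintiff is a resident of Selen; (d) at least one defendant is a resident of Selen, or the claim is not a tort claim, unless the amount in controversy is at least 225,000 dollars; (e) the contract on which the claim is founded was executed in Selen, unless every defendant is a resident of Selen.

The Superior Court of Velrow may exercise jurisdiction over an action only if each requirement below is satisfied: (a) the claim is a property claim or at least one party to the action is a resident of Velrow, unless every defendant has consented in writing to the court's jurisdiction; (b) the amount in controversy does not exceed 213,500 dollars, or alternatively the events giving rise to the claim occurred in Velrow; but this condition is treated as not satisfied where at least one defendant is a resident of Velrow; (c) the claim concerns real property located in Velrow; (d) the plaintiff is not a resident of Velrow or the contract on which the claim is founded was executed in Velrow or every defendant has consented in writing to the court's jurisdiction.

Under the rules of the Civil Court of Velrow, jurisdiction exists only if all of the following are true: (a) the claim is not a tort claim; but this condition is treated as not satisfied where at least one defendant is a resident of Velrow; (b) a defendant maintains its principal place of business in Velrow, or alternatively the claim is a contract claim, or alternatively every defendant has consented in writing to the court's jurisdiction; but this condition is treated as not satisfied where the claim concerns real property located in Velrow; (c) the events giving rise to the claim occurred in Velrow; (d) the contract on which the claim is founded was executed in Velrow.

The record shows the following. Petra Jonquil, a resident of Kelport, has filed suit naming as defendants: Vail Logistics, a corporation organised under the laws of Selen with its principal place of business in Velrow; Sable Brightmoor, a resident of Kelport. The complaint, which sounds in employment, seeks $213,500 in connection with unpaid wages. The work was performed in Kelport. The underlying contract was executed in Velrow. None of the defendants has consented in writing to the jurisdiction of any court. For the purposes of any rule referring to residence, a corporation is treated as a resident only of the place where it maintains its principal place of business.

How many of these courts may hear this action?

The Circuit Court of Velrow:
  (a) Vail Logistics resides in Velrow. Satisfied.
  (b) The claim does not concern real property. The proviso rescues it, though: the amount in controversy is $213,500, which meets the USD 15,000 floor. Met.
  (c) The amount in controversy is 213,500 dollars, which meets the USD 100,000 floor. Met.
  (d) The corporate defendant(s) are organised in Selen, not Velrow. Not satisfied.
  → Not every requirement is met — no jurisdiction.
The Selen Court of Common Pleas:
  (a) The operative events occurred in Kelport, not Selen. Condition not met.
  (b) The claim is an employment claim — that alternative is enough. Satisfied.
  (c) The amount in controversy is $213,500, above the USD 25,000 ceiling. Fails.
  (d) The claim is an employment claim, not a tort claim — that alternative is enough. Satisfied.
  (e) The contract was executed in Velrow, not Selen. And the defendants reside as follows — Vail Logistics in Velrow, Sable Brightmoor in Kelport — not all in Selen, so the proviso does not save it. Not satisfied.
  → Not every requirement is met — no jurisdiction.
The Superior Court of Velrow:
  (a) Vail Logistics resides in Velrow — that alternative is enough. Condition met.
  (b) The amount in controversy is $213,500, within the USD 213,500 ceiling, which satisfies one of the alternatives. However, Vail Logistics resides in Velrow, which falls within the stated exception and so defeats the condition. Not satisfied.
  (c) The claim does not concern real property. Fails.
  (d) The plaintiff resides in Kelport, which is not Velrow, so one alternative holds. Satisfied.
  → Not every requirement is met — no jurisdiction.
The Civil Court of Velrow:
  (a) The claim is an employment claim, not a tort claim. However, Vail Logistics resides in Velrow, which falls within the stated exception and so defeats the condition. Not satisfied.
  (b) Vail Logistics has its principal place of business in Velrow — that alternative is enough. And the carve-out is inapplicable — the claim does not concern real property. Satisfied.
  (c) The operative events occurred in Kelport, not Velrow. Not satisfied.
  (d) The contract was executed in Velrow. Condition met.
  → Not every requirement is met — no jurisdiction.
No court satisfies all of its conditions.

0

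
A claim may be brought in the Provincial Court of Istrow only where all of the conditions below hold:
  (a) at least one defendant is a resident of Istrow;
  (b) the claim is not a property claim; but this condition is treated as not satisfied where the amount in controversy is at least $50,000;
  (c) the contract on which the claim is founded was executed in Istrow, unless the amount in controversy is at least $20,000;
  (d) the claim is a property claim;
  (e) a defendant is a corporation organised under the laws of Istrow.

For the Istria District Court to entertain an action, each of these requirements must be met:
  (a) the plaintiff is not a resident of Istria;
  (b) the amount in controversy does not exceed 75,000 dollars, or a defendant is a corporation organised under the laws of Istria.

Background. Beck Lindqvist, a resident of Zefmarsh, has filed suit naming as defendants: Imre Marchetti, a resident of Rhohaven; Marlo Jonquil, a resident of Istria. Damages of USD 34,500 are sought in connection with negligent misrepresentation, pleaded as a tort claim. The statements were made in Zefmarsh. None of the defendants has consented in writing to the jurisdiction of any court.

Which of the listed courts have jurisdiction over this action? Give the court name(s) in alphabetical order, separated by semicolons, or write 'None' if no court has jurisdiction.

The Provincial Court of Istrow:
  (a) No defendant resides in Istrow (they reside in Rhohaven, Istria). Fails.
  (b) The claim is a tort claim, not a property claim. The exception is not triggered, since the amount in controversy is USD 34,500, below the $50,000 floor. Met.
  (c) No contract (and hence no place of execution) is alleged. The proviso rescues it, though: the amount in controversy is $34,500, which meets the 20,000 dollars floor. Condition met.
  (d) The claim is a tort claim, not a property claim. Condition not met.
  (e) No defendant is a corporation. Condition not met.
  → The court lacks jurisdiction.
The Istria District Court:
  (a) The plaintiff resides in Zefmarsh, which is not Istria. Condition met.
  (b) The amount in controversy is 34,500 dollars, within the USD 75,000 ceiling, so one alternative holds. Met.
  → Every requirement is satisfied — jurisdiction.

the Istria District Court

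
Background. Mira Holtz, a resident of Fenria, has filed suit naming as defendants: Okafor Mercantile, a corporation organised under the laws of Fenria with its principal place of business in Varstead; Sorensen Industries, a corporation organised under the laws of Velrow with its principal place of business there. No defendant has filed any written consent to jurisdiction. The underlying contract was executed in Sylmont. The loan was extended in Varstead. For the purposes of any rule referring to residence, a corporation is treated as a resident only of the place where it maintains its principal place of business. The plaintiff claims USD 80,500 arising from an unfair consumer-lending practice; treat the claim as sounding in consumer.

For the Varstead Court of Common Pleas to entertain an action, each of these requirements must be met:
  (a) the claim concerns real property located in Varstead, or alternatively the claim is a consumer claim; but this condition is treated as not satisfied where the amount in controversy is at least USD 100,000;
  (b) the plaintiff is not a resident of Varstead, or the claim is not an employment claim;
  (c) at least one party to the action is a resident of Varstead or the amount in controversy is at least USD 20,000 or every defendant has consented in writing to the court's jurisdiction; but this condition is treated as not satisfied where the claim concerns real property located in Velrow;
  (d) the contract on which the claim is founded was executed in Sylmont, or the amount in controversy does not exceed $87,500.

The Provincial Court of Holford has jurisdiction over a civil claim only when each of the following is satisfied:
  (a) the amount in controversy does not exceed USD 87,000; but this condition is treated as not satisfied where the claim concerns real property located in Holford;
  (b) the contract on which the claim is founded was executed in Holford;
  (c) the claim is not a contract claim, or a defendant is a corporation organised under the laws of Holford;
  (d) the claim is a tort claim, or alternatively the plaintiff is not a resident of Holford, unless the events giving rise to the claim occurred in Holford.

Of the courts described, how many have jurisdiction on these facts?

The Varstead Court of Common Pleas:
  (a) The claim is a consumer claim — that alternative is enough. The carve-out does not apply: the amount in controversy is 80,500 dollars, below the $100,000 floor. Met.
  (b) The plaintiff resides in Fenria, which is not Varstead, which satisfies one of the alternatives. Met.
  (c) Okafor Mercantile resides in Varstead — that alternative is enough. And the carve-out is inapplicable — the claim does not concern real property. Condition met.
  (d) The contract was executed in Sylmont, so one alternative holds. Satisfied.
  → Every requirement is satisfied — jurisdiction.
The Provincial Court of Holford:
  (a) The amount in controversy is USD 80,500, within the USD 87,000 ceiling. The exception is not triggered, since the claim does not concern real property. Satisfied.
  (b) The contract was executed in Sylmont, not Holford. Not satisfied.
  (c) The claim is a consumer claim, not a contract claim — that alternative is enough. Condition met.
  (d) The plaintiff resides in Fenria, which is not Holford, so one alternative holds. Satisfied.
  → The court lacks jurisdiction.
Courts with jurisdiction: the Varstead Court of Common Pleas — 1 in total.

1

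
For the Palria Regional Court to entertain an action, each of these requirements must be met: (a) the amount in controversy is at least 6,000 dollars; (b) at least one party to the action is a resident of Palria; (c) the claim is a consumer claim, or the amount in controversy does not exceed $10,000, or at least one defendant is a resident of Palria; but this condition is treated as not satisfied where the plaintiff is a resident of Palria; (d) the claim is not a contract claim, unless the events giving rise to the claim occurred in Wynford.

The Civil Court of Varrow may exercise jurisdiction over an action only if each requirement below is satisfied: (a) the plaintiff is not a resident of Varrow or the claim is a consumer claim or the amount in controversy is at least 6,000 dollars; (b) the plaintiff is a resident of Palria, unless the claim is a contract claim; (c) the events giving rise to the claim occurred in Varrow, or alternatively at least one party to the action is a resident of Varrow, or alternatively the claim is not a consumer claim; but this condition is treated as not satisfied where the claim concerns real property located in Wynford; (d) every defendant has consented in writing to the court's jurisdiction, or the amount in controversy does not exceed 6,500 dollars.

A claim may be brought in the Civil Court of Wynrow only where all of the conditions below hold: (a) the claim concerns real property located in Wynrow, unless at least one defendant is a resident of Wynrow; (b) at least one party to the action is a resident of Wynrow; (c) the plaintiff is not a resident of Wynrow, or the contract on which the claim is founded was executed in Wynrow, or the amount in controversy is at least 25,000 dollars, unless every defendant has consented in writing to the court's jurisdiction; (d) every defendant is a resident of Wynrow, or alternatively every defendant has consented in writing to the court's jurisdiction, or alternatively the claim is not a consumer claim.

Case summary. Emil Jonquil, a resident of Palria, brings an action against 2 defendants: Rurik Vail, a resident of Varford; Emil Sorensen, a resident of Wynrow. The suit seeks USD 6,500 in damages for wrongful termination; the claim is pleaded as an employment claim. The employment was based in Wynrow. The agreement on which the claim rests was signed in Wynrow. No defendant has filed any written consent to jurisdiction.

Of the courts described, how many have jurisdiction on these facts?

The Palria Regional Court:
  (a) The amount in controversy is $6,500, which meets the 6,000 dollars floor. Condition met.
  (b) Emil Jonquil resides in Palria. Satisfied.
  (c) The amount in controversy is 6,500 dollars, within the $10,000 ceiling — that alternative is enough. But the carve-out bites: the plaintiff resides in Palria. Condition not met.
  (d) The claim is an employment claim, not a contract claim. Satisfied.
  → No jurisdiction.
The Civil Court of Varrow:
  (a) The plaintiff resides in Palria, which is not Varrow — that alternative is enough. Satisfied.
  (b) The plaintiff resides in Palria. Met.
  (c) The claim is an employment claim, not a consumer claim, which satisfies one of the alternatives. And the carve-out is inapplicable — the claim does not concern real property. Met.
  (d) The amount in controversy is USD 6,500, within the 6,500 dollars ceiling, so this disjunct is met. Satisfied.
  → Jurisdiction lies.
The Civil Court of Wynrow:
  (a) The claim does not concern real property. However, Emil Sorensen resides in Wynrow, so the 'unless' proviso supplies this condition. Condition met.
  (b) Emil Sorensen resides in Wynrow. Met.
  (c) The plaintiff resides in Palria, which is not Wynrow, which satisfies one of the alternatives. Met.
  (d) The claim is an employment claim, not a consumer claim — that alternative is enough. Met.
  → Jurisdiction lies.
Courts with jurisdiction: the Civil Court of Varrow, the Civil Court of Wynrow — 2 in total.

2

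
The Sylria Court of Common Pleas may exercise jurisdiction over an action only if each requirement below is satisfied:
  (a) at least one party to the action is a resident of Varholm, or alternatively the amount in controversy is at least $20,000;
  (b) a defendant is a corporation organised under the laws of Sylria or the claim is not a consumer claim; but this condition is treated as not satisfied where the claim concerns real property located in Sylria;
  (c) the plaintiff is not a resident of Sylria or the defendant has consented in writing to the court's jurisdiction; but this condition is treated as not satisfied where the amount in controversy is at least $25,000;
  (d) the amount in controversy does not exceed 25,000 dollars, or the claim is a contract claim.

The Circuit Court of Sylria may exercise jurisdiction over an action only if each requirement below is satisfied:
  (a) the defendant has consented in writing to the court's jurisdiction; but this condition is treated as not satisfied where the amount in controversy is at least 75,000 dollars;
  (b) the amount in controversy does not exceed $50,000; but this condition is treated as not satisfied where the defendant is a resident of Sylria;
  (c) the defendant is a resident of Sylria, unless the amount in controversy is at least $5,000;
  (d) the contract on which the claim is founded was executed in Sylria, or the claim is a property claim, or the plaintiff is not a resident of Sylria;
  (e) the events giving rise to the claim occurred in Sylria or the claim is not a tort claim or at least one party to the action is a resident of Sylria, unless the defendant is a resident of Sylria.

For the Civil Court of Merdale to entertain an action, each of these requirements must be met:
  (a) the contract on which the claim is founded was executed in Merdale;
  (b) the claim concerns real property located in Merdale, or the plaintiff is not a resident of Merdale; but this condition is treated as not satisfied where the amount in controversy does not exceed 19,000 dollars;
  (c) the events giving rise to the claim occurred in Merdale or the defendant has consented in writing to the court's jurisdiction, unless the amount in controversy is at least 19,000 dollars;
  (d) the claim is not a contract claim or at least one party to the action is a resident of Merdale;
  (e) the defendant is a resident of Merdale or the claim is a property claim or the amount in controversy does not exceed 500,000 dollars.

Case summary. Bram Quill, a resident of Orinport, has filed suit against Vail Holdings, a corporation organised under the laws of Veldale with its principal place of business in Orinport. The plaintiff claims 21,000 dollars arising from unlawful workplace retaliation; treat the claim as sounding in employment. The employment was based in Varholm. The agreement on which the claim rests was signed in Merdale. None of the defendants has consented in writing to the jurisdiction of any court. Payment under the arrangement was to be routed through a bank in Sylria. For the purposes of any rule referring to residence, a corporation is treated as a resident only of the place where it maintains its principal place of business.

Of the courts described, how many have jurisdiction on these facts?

The Sylria Court of Common Pleas:
  (a) The amount in controversy is USD 21,000, which meets the USD 20,000 floor, so this disjunct is met. Condition met.
  (b) The claim is an employment claim, not a consumer claim, which satisfies one of the alternatives. And the carve-out is inapplicable — the claim does not concern real property. Met.
  (c) The plaintiff resides in Orinport, which is not Sylria, which satisfies one of the alternatives. And the carve-out is inapplicable — the amount in controversy is $21,000, below the 25,000 dollars floor. Met.
  (d) The amount in controversy is 21,000 dollars, within the 25,000 dollars ceiling — that alternative is enough. Satisfied.
  → The court has jurisdiction.
The Circuit Court of Sylria:
  (a) No such written consent has been filed. Not satisfied.
  (b) The amount in controversy is $21,000, within the 50,000 dollars ceiling. The exception is not triggered, since the defendant resides in Orinport, not Sylria. Satisfied.
  (c) The defendant resides in Orinport, not Sylria. The proviso rescues it, though: the amount in controversy is USD 21,000, which meets the 5,000 dollars floor. Met.
  (d) The plaintiff resides in Orinport, which is not Sylria — that alternative is enough. Met.
  (e) The claim is an employment claim, not a tort claim, so one alternative holds. Met.
  → The court lacks jurisdiction.
The Civil Court of Merdale:
  (a) The contract was executed in Merdale. Met.
  (b) The plaintiff resides in Orinport, which is not Merdale — that alternative is enough. The carve-out does not apply: the amount in controversy is 21,000 dollars, above the $19,000 ceiling. Met.
  (c) The operative events occurred in Varholm, not Merdale; no such written consent has been filed — none of the alternatives is met. But the amount in controversy is $21,000, which meets the USD 19,000 floor, and the 'unless' clause therefore excuses the requirement. Satisfied.
  (d) The claim is an employment claim, not a contract claim, so this disjunct is met. Met.
  (e) The amount in controversy is $21,000, within the 500,000 dollars ceiling, so one alternative holds. Satisfied.
  → All conditions met; jurisdiction exists.
Courts with jurisdiction: the Sylria Court of Common Pleas, the Civil Court of Merdale — 2 in total.

2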